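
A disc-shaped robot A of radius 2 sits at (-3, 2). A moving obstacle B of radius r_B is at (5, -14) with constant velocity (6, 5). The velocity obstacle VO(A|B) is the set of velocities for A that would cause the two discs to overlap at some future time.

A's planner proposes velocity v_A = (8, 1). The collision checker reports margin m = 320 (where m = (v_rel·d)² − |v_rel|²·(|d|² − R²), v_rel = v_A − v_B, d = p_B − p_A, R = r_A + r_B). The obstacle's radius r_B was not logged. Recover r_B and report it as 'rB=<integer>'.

m = 320
d = (8, -16);  v_rel = (2, -4),  |v_rel|² = 20
v_rel×d = (2)·(-16) − (-4)·(8) = 0
since m = R²·20 − 0²:  R² = (0 + 320) / 20 = 16
R = √16 = 4  ⇒  r_B = 4 − 2 = 2

rB=2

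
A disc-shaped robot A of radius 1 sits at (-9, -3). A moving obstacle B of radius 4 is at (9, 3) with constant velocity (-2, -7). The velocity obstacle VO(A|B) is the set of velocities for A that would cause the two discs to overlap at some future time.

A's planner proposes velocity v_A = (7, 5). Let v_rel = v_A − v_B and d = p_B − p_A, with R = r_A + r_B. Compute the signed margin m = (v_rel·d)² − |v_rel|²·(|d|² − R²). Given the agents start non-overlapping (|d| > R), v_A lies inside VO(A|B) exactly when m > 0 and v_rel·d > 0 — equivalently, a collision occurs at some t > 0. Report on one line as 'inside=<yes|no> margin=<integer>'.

d = (18, 6),  |d|² = 360;  R = 1+4 = 5,  c = 360−5² = 335
v_rel = (9, 12),  |v_rel|² = 225;  v_rel·d = (9)·(18) + (12)·(6) = 234
225·t² − 468·t + 335 = 0  ⇒  m = 234² − 225·335 = -20619
m = -20619 < 0,  v_rel·d = 234 > 0  ⇒  outside

inside=no margin=-20619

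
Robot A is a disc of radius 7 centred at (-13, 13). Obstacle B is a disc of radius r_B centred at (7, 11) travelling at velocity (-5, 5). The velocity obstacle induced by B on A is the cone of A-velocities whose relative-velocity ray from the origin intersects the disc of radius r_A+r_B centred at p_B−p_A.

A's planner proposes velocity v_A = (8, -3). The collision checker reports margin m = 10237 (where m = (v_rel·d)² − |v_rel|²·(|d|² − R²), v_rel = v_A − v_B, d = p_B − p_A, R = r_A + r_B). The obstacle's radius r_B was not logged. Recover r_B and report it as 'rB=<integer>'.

m = 10237
d = (20, -2);  v_rel = (13, -8),  |v_rel|² = 233
v_rel×d = (13)·(-2) − (-8)·(20) = 134
since m = R²·233 − 134²:  R² = (17956 + 10237) / 233 = 121
R = √121 = 11  ⇒  r_B = 11 − 7 = 4

rB=4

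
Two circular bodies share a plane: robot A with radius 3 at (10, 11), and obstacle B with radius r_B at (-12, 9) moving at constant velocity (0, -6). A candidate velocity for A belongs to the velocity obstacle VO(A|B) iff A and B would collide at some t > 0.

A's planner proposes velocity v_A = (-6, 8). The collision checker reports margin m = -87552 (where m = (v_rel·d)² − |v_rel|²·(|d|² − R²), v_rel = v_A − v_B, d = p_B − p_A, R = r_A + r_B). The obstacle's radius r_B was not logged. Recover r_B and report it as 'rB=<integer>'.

m = -87552
d = (-22, -2);  v_rel = (-6, 14),  |v_rel|² = 232
v_rel×d = (-6)·(-2) − (14)·(-22) = 320
since m = R²·232 − 320²:  R² = (102400 + -87552) / 232 = 64
R = √64 = 8  ⇒  r_B = 8 − 3 = 5

rB=5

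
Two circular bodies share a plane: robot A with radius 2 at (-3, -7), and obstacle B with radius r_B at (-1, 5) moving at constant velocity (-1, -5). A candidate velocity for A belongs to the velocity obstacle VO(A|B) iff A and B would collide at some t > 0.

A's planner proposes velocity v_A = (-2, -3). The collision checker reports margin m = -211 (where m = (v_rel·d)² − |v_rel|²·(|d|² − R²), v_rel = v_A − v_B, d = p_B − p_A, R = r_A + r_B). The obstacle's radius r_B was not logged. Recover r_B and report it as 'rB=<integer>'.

m = -211
d = (2, 12);  v_rel = (-1, 2),  |v_rel|² = 5
v_rel×d = (-1)·(12) − (2)·(2) = -16
since m = R²·5 − (-16)²:  R² = (256 + -211) / 5 = 9
R = √9 = 3  ⇒  r_B = 3 − 2 = 1

rB=1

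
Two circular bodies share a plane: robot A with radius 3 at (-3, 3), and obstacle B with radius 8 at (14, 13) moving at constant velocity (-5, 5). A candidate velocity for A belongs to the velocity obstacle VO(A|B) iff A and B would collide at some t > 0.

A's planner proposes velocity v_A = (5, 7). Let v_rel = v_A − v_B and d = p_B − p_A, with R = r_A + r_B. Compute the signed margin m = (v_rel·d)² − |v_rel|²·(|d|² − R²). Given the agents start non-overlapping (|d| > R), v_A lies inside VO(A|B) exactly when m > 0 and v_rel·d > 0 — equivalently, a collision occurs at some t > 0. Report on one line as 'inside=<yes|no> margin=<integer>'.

d = (17, 10),  |d|² = 389;  R = 3+8 = 11,  c = 389−11² = 268
v_rel = (10, 2),  |v_rel|² = 104;  v_rel·d = (10)·(17) + (2)·(10) = 190
104·t² − 380·t + 268 = 0  ⇒  m = 190² − 104·268 = 8228
m = 8228 > 0,  v_rel·d = 190 > 0  ⇒  inside

inside=yes margin=8228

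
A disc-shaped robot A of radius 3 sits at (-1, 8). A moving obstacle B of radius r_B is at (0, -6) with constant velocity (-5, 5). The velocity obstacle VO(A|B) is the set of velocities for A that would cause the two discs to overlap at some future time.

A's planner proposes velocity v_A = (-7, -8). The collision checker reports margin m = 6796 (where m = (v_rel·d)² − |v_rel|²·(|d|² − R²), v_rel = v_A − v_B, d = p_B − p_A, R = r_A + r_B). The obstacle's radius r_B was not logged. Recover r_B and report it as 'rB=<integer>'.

m = 6796
d = (1, -14);  v_rel = (-2, -13),  |v_rel|² = 173
v_rel×d = (-2)·(-14) − (-13)·(1) = 41
since m = R²·173 − 41²:  R² = (1681 + 6796) / 173 = 49
R = √49 = 7  ⇒  r_B = 7 − 3 = 4

rB=4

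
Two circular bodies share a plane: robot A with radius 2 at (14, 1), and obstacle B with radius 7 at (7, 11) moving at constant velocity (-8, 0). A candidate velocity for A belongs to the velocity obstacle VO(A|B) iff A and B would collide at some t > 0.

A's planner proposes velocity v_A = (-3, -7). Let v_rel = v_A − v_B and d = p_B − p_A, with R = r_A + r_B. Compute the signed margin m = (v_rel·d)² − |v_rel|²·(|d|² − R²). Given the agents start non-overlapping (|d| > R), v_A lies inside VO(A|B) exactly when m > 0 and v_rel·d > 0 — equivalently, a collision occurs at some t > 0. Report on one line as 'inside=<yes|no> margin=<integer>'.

d = (-7, 10),  |d|² = 149;  R = 2+7 = 9,  c = 149−9² = 68
v_rel = (5, -7),  |v_rel|² = 74;  v_rel·d = (5)·(-7) + (-7)·(10) = -105
74·t² + 210·t + 68 = 0  ⇒  m = (-105)² − 74·68 = 5993
m = 5993 > 0,  v_rel·d = -105 < 0  ⇒  outside

inside=no margin=5993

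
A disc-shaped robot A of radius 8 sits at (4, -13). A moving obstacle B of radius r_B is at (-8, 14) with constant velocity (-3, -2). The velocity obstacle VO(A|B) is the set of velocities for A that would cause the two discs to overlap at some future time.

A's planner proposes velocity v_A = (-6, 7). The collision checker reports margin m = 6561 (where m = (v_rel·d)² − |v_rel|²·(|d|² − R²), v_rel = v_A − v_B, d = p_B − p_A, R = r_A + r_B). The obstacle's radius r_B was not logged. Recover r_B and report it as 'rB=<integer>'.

m = 6561
d = (-12, 27);  v_rel = (-3, 9),  |v_rel|² = 90
v_rel×d = (-3)·(27) − (9)·(-12) = 27
since m = R²·90 − 27²:  R² = (729 + 6561) / 90 = 81
R = √81 = 9  ⇒  r_B = 9 − 8 = 1

rB=1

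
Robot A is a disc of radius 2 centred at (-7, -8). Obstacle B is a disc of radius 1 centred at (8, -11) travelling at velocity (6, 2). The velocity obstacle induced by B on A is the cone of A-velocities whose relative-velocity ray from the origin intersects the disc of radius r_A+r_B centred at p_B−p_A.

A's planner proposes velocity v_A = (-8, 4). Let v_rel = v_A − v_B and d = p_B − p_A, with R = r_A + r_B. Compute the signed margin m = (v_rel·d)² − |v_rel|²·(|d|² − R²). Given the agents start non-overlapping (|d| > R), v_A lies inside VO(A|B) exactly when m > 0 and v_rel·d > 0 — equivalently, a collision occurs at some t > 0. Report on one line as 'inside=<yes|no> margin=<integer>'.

d = (15, -3),  |d|² = 234;  R = 2+1 = 3,  c = 234−3² = 225
v_rel = (-14, 2),  |v_rel|² = 200;  v_rel·d = (-14)·(15) + (2)·(-3) = -216
200·t² + 432·t + 225 = 0  ⇒  m = (-216)² − 200·225 = 1656
m = 1656 > 0,  v_rel·d = -216 < 0  ⇒  outside

inside=no margin=1656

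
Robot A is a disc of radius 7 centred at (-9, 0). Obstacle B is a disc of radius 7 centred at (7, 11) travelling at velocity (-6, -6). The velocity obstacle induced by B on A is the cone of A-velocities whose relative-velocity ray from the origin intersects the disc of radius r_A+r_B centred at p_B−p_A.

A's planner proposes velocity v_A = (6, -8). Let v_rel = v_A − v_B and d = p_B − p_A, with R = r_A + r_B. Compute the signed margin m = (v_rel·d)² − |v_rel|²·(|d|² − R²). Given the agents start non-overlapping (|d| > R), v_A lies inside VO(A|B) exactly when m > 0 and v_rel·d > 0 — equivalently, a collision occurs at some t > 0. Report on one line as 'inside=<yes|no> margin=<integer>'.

d = (16, 11),  |d|² = 377;  R = 7+7 = 14,  c = 377−14² = 181
v_rel = (12, -2),  |v_rel|² = 148;  v_rel·d = (12)·(16) + (-2)·(11) = 170
148·t² − 340·t + 181 = 0  ⇒  m = 170² − 148·181 = 2112
m = 2112 > 0,  v_rel·d = 170 > 0  ⇒  inside

inside=yes margin=2112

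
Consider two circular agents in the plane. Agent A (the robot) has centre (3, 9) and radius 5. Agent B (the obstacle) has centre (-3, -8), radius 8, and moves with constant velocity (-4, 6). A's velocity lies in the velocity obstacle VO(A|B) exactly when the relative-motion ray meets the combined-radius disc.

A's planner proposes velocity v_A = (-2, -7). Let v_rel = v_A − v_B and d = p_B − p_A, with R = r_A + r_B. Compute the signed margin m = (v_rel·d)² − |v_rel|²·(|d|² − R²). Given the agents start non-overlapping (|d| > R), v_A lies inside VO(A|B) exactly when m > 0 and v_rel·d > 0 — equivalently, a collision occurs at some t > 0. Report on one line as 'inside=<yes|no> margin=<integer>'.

d = (-6, -17),  |d|² = 325;  R = 5+8 = 13,  c = 325−13² = 156
v_rel = (2, -13),  |v_rel|² = 173;  v_rel·d = (2)·(-6) + (-13)·(-17) = 209
173·t² − 418·t + 156 = 0  ⇒  m = 209² − 173·156 = 16693
m = 16693 > 0,  v_rel·d = 209 > 0  ⇒  inside

inside=yes margin=16693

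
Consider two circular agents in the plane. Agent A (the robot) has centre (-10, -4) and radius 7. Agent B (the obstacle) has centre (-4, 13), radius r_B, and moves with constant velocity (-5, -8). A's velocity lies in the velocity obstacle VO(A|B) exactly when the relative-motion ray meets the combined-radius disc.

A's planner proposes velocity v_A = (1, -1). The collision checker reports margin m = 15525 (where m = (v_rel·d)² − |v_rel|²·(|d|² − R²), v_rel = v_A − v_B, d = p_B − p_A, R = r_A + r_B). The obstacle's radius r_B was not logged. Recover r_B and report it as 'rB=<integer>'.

m = 15525
d = (6, 17);  v_rel = (6, 7),  |v_rel|² = 85
v_rel×d = (6)·(17) − (7)·(6) = 60
since m = R²·85 − 60²:  R² = (3600 + 15525) / 85 = 225
R = √225 = 15  ⇒  r_B = 15 − 7 = 8

rB=8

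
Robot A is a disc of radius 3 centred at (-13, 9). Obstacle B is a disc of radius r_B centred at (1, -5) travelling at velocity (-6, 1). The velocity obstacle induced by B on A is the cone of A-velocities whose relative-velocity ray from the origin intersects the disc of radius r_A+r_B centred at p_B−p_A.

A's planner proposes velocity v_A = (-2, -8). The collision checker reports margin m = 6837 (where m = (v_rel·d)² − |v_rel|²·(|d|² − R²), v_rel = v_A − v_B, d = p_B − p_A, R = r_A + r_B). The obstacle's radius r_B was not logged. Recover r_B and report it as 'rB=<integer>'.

m = 6837
d = (14, -14);  v_rel = (4, -9),  |v_rel|² = 97
v_rel×d = (4)·(-14) − (-9)·(14) = 70
since m = R²·97 − 70²:  R² = (4900 + 6837) / 97 = 121
R = √121 = 11  ⇒  r_B = 11 − 3 = 8

rB=8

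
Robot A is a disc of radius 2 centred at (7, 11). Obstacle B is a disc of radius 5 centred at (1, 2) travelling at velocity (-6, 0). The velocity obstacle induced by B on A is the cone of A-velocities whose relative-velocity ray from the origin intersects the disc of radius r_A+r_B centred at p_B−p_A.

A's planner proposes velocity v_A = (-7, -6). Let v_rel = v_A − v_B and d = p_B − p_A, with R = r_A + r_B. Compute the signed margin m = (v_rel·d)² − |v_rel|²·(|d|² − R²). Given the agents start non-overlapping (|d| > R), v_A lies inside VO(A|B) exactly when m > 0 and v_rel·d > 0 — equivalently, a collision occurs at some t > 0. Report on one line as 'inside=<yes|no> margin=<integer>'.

d = (-6, -9),  |d|² = 117;  R = 2+5 = 7,  c = 117−7² = 68
v_rel = (-1, -6),  |v_rel|² = 37;  v_rel·d = (-1)·(-6) + (-6)·(-9) = 60
37·t² − 120·t + 68 = 0  ⇒  m = 60² − 37·68 = 1084
m = 1084 > 0,  v_rel·d = 60 > 0  ⇒  inside

inside=yes margin=1084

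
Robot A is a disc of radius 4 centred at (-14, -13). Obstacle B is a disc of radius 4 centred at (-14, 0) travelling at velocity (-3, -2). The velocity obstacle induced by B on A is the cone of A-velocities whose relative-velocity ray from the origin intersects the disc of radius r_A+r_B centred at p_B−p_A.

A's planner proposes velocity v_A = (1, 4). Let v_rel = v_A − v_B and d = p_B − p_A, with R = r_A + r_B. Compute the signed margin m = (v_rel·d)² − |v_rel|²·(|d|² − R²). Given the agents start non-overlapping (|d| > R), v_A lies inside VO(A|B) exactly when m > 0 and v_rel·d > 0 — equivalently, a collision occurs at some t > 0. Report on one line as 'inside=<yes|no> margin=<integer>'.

d = (0, 13),  |d|² = 169;  R = 4+4 = 8,  c = 169−8² = 105
v_rel = (4, 6),  |v_rel|² = 52;  v_rel·d = (4)·(0) + (6)·(13) = 78
52·t² − 156·t + 105 = 0  ⇒  m = 78² − 52·105 = 624
m = 624 > 0,  v_rel·d = 78 > 0  ⇒  inside

inside=yes margin=624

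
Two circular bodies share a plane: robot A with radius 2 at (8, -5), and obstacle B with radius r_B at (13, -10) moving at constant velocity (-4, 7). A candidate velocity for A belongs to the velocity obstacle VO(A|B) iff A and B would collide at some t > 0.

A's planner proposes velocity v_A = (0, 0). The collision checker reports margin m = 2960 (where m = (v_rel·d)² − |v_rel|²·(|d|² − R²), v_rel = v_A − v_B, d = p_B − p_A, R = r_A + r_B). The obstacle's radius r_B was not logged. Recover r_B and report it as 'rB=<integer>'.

m = 2960
d = (5, -5);  v_rel = (4, -7),  |v_rel|² = 65
v_rel×d = (4)·(-5) − (-7)·(5) = 15
since m = R²·65 − 15²:  R² = (225 + 2960) / 65 = 49
R = √49 = 7  ⇒  r_B = 7 − 2 = 5

rB=5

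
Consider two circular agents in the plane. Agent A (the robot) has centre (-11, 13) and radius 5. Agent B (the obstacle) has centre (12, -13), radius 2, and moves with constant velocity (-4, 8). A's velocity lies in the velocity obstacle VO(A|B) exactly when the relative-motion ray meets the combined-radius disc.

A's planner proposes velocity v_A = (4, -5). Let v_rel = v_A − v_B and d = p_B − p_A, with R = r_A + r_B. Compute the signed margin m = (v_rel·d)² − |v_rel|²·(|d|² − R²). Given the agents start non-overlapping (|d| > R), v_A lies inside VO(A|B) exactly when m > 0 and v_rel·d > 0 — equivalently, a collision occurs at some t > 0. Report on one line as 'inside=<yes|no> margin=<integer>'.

d = (23, -26),  |d|² = 1205;  R = 5+2 = 7,  c = 1205−7² = 1156
v_rel = (8, -13),  |v_rel|² = 233;  v_rel·d = (8)·(23) + (-13)·(-26) = 522
233·t² − 1044·t + 1156 = 0  ⇒  m = 522² − 233·1156 = 3136
m = 3136 > 0,  v_rel·d = 522 > 0  ⇒  inside

inside=yes margin=3136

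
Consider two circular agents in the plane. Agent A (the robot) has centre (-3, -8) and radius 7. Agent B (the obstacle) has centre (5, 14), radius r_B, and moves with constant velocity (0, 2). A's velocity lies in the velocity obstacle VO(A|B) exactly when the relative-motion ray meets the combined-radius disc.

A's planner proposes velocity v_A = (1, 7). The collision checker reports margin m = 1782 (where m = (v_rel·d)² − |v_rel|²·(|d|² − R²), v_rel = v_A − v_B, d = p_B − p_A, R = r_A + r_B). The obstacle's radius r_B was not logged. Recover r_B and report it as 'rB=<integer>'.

m = 1782
d = (8, 22);  v_rel = (1, 5),  |v_rel|² = 26
v_rel×d = (1)·(22) − (5)·(8) = -18
since m = R²·26 − (-18)²:  R² = (324 + 1782) / 26 = 81
R = √81 = 9  ⇒  r_B = 9 − 7 = 2

rB=2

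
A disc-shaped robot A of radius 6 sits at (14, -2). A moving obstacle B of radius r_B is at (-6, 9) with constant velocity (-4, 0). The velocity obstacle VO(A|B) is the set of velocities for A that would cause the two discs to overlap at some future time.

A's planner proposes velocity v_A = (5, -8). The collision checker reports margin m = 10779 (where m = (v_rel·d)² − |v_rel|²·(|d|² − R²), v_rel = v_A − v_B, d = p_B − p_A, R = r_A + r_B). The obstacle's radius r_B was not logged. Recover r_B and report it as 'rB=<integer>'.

m = 10779
d = (-20, 11);  v_rel = (9, -8),  |v_rel|² = 145
v_rel×d = (9)·(11) − (-8)·(-20) = -61
since m = R²·145 − (-61)²:  R² = (3721 + 10779) / 145 = 100
R = √100 = 10  ⇒  r_B = 10 − 6 = 4

rB=4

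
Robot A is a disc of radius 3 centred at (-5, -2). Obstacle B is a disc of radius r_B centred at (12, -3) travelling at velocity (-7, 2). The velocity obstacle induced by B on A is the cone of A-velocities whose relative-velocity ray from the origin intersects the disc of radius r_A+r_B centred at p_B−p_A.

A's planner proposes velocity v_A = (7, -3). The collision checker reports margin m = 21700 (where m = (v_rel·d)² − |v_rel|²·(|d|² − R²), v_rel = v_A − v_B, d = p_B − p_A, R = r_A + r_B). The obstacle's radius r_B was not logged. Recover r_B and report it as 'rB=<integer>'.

m = 21700
d = (17, -1);  v_rel = (14, -5),  |v_rel|² = 221
v_rel×d = (14)·(-1) − (-5)·(17) = 71
since m = R²·221 − 71²:  R² = (5041 + 21700) / 221 = 121
R = √121 = 11  ⇒  r_B = 11 − 3 = 8

rB=8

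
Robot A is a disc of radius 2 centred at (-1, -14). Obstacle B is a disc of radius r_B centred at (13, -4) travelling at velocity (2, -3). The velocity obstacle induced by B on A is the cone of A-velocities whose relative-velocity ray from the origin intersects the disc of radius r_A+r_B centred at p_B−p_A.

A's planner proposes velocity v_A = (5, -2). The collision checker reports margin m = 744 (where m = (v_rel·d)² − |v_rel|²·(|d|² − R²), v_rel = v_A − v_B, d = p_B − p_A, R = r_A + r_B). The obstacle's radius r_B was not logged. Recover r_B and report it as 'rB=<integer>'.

m = 744
d = (14, 10);  v_rel = (3, 1),  |v_rel|² = 10
v_rel×d = (3)·(10) − (1)·(14) = 16
since m = R²·10 − 16²:  R² = (256 + 744) / 10 = 100
R = √100 = 10  ⇒  r_B = 10 − 2 = 8

rB=8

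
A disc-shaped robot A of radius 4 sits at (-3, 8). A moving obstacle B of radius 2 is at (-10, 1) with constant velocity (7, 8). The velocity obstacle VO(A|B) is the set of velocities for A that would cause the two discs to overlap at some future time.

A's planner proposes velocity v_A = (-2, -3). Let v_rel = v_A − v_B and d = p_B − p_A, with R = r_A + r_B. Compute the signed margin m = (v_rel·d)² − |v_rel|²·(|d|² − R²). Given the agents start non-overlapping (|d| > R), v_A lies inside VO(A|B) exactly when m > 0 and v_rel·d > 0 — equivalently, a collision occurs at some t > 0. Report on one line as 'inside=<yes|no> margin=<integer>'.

d = (-7, -7),  |d|² = 98;  R = 4+2 = 6,  c = 98−6² = 62
v_rel = (-9, -11),  |v_rel|² = 202;  v_rel·d = (-9)·(-7) + (-11)·(-7) = 140
202·t² − 280·t + 62 = 0  ⇒  m = 140² − 202·62 = 7076
m = 7076 > 0,  v_rel·d = 140 > 0  ⇒  inside

inside=yes margin=7076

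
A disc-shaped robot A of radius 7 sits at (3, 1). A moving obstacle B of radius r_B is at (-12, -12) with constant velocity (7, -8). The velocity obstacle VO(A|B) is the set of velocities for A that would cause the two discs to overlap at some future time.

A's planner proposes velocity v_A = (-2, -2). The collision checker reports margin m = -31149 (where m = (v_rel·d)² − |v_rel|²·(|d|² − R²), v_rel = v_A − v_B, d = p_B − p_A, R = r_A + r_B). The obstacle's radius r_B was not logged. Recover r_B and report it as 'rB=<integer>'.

m = -31149
d = (-15, -13);  v_rel = (-9, 6),  |v_rel|² = 117
v_rel×d = (-9)·(-13) − (6)·(-15) = 207
since m = R²·117 − 207²:  R² = (42849 + -31149) / 117 = 100
R = √100 = 10  ⇒  r_B = 10 − 7 = 3

rB=3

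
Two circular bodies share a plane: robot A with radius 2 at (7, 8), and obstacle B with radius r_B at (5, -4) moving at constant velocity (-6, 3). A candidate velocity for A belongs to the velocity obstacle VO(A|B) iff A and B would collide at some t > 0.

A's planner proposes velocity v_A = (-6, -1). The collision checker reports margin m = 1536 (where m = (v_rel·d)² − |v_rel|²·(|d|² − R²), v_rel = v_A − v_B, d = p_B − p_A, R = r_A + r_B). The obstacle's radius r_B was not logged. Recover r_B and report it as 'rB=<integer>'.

m = 1536
d = (-2, -12);  v_rel = (0, -4),  |v_rel|² = 16
v_rel×d = (0)·(-12) − (-4)·(-2) = -8
since m = R²·16 − (-8)²:  R² = (64 + 1536) / 16 = 100
R = √100 = 10  ⇒  r_B = 10 − 2 = 8

rB=8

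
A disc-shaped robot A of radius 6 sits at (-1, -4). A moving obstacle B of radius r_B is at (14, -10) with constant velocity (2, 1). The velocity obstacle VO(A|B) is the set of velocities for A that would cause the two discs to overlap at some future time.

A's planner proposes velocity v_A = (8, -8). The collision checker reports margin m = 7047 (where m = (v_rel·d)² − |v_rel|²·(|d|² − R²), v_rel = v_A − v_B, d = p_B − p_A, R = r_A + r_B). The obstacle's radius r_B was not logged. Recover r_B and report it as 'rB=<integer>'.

m = 7047
d = (15, -6);  v_rel = (6, -9),  |v_rel|² = 117
v_rel×d = (6)·(-6) − (-9)·(15) = 99
since m = R²·117 − 99²:  R² = (9801 + 7047) / 117 = 144
R = √144 = 12  ⇒  r_B = 12 − 6 = 6

rB=6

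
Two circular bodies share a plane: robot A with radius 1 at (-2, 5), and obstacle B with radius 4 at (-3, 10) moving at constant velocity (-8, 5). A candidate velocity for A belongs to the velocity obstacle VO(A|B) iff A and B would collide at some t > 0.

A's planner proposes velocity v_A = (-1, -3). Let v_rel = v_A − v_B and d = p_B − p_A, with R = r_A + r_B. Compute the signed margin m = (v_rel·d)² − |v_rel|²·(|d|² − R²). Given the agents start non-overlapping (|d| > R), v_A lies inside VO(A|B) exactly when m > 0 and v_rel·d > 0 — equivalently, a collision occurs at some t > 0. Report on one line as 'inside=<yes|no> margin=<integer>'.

d = (-1, 5),  |d|² = 26;  R = 1+4 = 5,  c = 26−5² = 1
v_rel = (7, -8),  |v_rel|² = 113;  v_rel·d = (7)·(-1) + (-8)·(5) = -47
113·t² + 94·t + 1 = 0  ⇒  m = (-47)² − 113·1 = 2096
m = 2096 > 0,  v_rel·d = -47 < 0  ⇒  outside

inside=no margin=2096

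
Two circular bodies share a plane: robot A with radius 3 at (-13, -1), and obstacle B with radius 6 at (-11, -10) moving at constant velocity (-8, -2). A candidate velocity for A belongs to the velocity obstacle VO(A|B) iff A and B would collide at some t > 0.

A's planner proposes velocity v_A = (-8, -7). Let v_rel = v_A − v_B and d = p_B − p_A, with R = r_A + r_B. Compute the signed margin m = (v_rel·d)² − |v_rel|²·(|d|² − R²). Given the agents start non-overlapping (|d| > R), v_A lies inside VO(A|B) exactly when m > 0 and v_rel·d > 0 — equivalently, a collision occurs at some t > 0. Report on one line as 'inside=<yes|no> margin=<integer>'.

d = (2, -9),  |d|² = 85;  R = 3+6 = 9,  c = 85−9² = 4
v_rel = (0, -5),  |v_rel|² = 25;  v_rel·d = (0)·(2) + (-5)·(-9) = 45
25·t² − 90·t + 4 = 0  ⇒  m = 45² − 25·4 = 1925
m = 1925 > 0,  v_rel·d = 45 > 0  ⇒  inside

inside=yes margin=1925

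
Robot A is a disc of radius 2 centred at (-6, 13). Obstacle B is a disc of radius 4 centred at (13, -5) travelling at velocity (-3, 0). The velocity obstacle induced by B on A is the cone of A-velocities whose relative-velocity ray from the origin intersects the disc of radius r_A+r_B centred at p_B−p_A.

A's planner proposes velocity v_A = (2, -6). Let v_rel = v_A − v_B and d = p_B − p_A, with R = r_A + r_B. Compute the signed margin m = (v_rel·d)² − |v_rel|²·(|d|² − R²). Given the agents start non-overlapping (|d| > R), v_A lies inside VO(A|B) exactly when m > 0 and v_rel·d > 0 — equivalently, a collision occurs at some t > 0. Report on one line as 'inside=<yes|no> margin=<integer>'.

d = (19, -18),  |d|² = 685;  R = 2+4 = 6,  c = 685−6² = 649
v_rel = (5, -6),  |v_rel|² = 61;  v_rel·d = (5)·(19) + (-6)·(-18) = 203
61·t² − 406·t + 649 = 0  ⇒  m = 203² − 61·649 = 1620
m = 1620 > 0,  v_rel·d = 203 > 0  ⇒  inside

inside=yes margin=1620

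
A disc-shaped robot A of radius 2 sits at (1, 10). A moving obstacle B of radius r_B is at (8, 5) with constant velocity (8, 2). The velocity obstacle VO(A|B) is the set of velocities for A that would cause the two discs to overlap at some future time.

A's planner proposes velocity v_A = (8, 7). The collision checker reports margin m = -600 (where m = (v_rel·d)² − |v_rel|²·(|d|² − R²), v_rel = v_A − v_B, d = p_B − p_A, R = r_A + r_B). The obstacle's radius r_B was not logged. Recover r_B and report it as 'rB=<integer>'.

m = -600
d = (7, -5);  v_rel = (0, 5),  |v_rel|² = 25
v_rel×d = (0)·(-5) − (5)·(7) = -35
since m = R²·25 − (-35)²:  R² = (1225 + -600) / 25 = 25
R = √25 = 5  ⇒  r_B = 5 − 2 = 3

rB=3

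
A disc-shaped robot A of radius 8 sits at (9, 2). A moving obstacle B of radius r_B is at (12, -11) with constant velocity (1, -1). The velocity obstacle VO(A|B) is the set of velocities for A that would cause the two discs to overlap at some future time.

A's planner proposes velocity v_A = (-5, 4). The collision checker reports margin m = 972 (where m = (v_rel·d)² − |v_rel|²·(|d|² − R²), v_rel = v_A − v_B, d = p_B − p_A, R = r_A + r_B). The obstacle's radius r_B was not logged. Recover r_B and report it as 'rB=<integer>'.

m = 972
d = (3, -13);  v_rel = (-6, 5),  |v_rel|² = 61
v_rel×d = (-6)·(-13) − (5)·(3) = 63
since m = R²·61 − 63²:  R² = (3969 + 972) / 61 = 81
R = √81 = 9  ⇒  r_B = 9 − 8 = 1

rB=1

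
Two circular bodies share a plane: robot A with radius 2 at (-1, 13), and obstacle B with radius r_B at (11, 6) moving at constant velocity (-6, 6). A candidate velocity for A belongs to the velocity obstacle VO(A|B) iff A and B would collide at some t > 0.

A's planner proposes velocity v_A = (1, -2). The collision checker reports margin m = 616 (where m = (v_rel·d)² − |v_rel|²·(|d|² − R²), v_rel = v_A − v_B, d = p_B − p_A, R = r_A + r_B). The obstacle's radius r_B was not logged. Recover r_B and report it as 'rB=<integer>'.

m = 616
d = (12, -7);  v_rel = (7, -8),  |v_rel|² = 113
v_rel×d = (7)·(-7) − (-8)·(12) = 47
since m = R²·113 − 47²:  R² = (2209 + 616) / 113 = 25
R = √25 = 5  ⇒  r_B = 5 − 2 = 3

rB=3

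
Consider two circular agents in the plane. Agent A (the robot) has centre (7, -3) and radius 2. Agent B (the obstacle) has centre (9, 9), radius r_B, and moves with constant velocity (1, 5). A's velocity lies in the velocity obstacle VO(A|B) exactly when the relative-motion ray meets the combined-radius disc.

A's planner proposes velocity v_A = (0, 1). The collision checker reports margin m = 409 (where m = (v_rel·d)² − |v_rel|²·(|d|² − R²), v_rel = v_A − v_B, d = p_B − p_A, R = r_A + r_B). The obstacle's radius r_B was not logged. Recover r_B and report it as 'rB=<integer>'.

m = 409
d = (2, 12);  v_rel = (-1, -4),  |v_rel|² = 17
v_rel×d = (-1)·(12) − (-4)·(2) = -4
since m = R²·17 − (-4)²:  R² = (16 + 409) / 17 = 25
R = √25 = 5  ⇒  r_B = 5 − 2 = 3

rB=3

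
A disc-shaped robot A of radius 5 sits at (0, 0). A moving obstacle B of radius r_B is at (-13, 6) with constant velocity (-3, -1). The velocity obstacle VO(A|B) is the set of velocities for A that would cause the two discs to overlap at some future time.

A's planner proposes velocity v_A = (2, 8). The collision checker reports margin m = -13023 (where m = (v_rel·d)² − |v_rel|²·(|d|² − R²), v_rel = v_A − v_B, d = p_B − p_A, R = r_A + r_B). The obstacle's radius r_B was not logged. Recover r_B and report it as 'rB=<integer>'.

m = -13023
d = (-13, 6);  v_rel = (5, 9),  |v_rel|² = 106
v_rel×d = (5)·(6) − (9)·(-13) = 147
since m = R²·106 − 147²:  R² = (21609 + -13023) / 106 = 81
R = √81 = 9  ⇒  r_B = 9 − 5 = 4

rB=4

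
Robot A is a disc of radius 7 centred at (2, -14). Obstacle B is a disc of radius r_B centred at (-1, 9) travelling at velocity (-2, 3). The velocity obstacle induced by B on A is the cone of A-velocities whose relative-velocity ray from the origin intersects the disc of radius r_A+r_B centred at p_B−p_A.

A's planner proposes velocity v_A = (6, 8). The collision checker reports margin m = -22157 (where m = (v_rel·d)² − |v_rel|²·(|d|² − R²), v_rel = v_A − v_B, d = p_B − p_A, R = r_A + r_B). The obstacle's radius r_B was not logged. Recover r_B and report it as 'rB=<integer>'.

m = -22157
d = (-3, 23);  v_rel = (8, 5),  |v_rel|² = 89
v_rel×d = (8)·(23) − (5)·(-3) = 199
since m = R²·89 − 199²:  R² = (39601 + -22157) / 89 = 196
R = √196 = 14  ⇒  r_B = 14 − 7 = 7

rB=7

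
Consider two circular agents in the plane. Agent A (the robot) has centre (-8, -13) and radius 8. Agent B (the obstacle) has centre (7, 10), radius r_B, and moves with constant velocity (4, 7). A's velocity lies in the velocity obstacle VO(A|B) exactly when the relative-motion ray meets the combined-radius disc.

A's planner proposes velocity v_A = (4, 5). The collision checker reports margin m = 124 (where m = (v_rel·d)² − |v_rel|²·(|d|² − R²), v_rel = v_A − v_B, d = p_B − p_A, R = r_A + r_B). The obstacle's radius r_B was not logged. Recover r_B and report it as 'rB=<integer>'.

m = 124
d = (15, 23);  v_rel = (0, -2),  |v_rel|² = 4
v_rel×d = (0)·(23) − (-2)·(15) = 30
since m = R²·4 − 30²:  R² = (900 + 124) / 4 = 256
R = √256 = 16  ⇒  r_B = 16 − 8 = 8

rB=8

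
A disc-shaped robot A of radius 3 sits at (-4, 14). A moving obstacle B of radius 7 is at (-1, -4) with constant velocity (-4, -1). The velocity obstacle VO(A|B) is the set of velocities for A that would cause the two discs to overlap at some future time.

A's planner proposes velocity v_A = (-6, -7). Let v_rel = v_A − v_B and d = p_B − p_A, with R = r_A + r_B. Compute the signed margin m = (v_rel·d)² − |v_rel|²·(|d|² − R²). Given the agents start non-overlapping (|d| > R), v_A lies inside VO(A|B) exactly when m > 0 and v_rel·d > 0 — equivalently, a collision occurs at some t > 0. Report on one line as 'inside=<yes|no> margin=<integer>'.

d = (3, -18),  |d|² = 333;  R = 3+7 = 10,  c = 333−10² = 233
v_rel = (-2, -6),  |v_rel|² = 40;  v_rel·d = (-2)·(3) + (-6)·(-18) = 102
40·t² − 204·t + 233 = 0  ⇒  m = 102² − 40·233 = 1084
m = 1084 > 0,  v_rel·d = 102 > 0  ⇒  inside

inside=yes margin=1084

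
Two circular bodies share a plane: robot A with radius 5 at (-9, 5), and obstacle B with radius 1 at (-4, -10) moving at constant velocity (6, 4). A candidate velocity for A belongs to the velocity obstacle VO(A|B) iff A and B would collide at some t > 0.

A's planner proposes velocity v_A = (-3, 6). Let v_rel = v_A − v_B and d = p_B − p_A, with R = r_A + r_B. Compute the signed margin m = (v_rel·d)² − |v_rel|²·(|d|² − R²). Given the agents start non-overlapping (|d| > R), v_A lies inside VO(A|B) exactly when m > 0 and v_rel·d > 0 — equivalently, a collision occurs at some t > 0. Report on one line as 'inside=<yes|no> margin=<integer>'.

d = (5, -15),  |d|² = 250;  R = 5+1 = 6,  c = 250−6² = 214
v_rel = (-9, 2),  |v_rel|² = 85;  v_rel·d = (-9)·(5) + (2)·(-15) = -75
85·t² + 150·t + 214 = 0  ⇒  m = (-75)² − 85·214 = -12565
m = -12565 < 0,  v_rel·d = -75 < 0  ⇒  outside

inside=no margin=-12565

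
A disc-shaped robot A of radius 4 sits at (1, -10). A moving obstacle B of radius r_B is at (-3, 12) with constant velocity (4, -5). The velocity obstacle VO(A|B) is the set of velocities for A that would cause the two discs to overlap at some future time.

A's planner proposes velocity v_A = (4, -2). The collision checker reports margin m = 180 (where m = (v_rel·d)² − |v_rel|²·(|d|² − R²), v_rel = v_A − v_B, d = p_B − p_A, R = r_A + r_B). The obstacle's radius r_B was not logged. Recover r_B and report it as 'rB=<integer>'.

m = 180
d = (-4, 22);  v_rel = (0, 3),  |v_rel|² = 9
v_rel×d = (0)·(22) − (3)·(-4) = 12
since m = R²·9 − 12²:  R² = (144 + 180) / 9 = 36
R = √36 = 6  ⇒  r_B = 6 − 4 = 2

rB=2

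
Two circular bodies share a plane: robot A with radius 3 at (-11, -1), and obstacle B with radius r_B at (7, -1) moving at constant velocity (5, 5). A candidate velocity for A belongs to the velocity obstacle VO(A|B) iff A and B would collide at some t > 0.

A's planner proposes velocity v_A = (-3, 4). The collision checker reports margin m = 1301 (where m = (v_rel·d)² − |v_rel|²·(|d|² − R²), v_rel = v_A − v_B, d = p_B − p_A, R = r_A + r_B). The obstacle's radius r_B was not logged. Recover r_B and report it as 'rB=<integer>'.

m = 1301
d = (18, 0);  v_rel = (-8, -1),  |v_rel|² = 65
v_rel×d = (-8)·(0) − (-1)·(18) = 18
since m = R²·65 − 18²:  R² = (324 + 1301) / 65 = 25
R = √25 = 5  ⇒  r_B = 5 − 3 = 2

rB=2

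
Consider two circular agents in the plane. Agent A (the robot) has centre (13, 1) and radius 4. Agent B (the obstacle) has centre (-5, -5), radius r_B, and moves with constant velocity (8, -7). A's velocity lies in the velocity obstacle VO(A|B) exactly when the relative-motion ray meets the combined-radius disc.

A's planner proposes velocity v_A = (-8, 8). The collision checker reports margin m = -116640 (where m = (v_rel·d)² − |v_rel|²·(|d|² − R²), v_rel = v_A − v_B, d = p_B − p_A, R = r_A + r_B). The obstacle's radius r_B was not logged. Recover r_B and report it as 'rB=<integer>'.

m = -116640
d = (-18, -6);  v_rel = (-16, 15),  |v_rel|² = 481
v_rel×d = (-16)·(-6) − (15)·(-18) = 366
since m = R²·481 − 366²:  R² = (133956 + -116640) / 481 = 36
R = √36 = 6  ⇒  r_B = 6 − 4 = 2

rB=2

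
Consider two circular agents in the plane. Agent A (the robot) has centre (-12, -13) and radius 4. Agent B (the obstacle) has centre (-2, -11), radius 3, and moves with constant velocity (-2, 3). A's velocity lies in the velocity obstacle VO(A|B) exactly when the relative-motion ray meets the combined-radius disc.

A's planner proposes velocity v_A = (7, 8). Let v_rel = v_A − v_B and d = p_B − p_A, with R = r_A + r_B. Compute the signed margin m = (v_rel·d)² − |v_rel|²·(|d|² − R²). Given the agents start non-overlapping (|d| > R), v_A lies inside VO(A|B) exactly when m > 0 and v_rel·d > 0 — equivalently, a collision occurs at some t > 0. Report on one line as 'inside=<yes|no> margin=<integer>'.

d = (10, 2),  |d|² = 104;  R = 4+3 = 7,  c = 104−7² = 55
v_rel = (9, 5),  |v_rel|² = 106;  v_rel·d = (9)·(10) + (5)·(2) = 100
106·t² − 200·t + 55 = 0  ⇒  m = 100² − 106·55 = 4170
m = 4170 > 0,  v_rel·d = 100 > 0  ⇒  inside

inside=yes margin=4170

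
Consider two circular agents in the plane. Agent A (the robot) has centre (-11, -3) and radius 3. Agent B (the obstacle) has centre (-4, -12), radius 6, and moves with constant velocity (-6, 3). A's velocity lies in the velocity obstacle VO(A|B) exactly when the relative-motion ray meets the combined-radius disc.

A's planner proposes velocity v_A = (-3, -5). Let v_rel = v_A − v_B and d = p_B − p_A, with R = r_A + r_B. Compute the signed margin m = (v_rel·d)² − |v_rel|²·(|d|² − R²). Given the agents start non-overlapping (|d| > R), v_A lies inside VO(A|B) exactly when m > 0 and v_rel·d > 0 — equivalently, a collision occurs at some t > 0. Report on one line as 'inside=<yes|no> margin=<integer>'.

d = (7, -9),  |d|² = 130;  R = 3+6 = 9,  c = 130−9² = 49
v_rel = (3, -8),  |v_rel|² = 73;  v_rel·d = (3)·(7) + (-8)·(-9) = 93
73·t² − 186·t + 49 = 0  ⇒  m = 93² − 73·49 = 5072
m = 5072 > 0,  v_rel·d = 93 > 0  ⇒  inside

inside=yes margin=5072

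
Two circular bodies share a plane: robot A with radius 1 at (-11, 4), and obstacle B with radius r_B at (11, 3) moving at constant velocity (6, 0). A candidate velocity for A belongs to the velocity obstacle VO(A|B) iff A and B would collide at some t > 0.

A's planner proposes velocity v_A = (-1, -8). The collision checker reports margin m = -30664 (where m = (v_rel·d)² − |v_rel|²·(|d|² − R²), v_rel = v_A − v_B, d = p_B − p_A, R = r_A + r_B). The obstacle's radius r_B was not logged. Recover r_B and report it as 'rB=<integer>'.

m = -30664
d = (22, -1);  v_rel = (-7, -8),  |v_rel|² = 113
v_rel×d = (-7)·(-1) − (-8)·(22) = 183
since m = R²·113 − 183²:  R² = (33489 + -30664) / 113 = 25
R = √25 = 5  ⇒  r_B = 5 − 1 = 4

rB=4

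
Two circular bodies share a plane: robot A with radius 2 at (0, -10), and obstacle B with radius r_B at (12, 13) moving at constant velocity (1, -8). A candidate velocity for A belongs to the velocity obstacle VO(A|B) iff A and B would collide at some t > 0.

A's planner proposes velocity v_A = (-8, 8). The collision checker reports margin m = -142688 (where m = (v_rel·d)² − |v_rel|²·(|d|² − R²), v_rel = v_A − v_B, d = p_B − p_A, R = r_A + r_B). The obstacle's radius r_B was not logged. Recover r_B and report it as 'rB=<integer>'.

m = -142688
d = (12, 23);  v_rel = (-9, 16),  |v_rel|² = 337
v_rel×d = (-9)·(23) − (16)·(12) = -399
since m = R²·337 − (-399)²:  R² = (159201 + -142688) / 337 = 49
R = √49 = 7  ⇒  r_B = 7 − 2 = 5

rB=5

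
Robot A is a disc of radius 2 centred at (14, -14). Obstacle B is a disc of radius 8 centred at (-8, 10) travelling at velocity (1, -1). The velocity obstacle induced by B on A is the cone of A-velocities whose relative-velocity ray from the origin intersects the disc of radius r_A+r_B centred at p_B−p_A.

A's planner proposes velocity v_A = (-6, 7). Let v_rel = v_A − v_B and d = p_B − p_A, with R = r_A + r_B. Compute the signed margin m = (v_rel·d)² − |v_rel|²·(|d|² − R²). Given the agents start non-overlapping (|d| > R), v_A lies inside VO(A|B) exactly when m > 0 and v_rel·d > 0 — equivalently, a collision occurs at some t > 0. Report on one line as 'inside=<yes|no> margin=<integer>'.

d = (-22, 24),  |d|² = 1060;  R = 2+8 = 10,  c = 1060−10² = 960
v_rel = (-7, 8),  |v_rel|² = 113;  v_rel·d = (-7)·(-22) + (8)·(24) = 346
113·t² − 692·t + 960 = 0  ⇒  m = 346² − 113·960 = 11236
m = 11236 > 0,  v_rel·d = 346 > 0  ⇒  inside

inside=yes margin=11236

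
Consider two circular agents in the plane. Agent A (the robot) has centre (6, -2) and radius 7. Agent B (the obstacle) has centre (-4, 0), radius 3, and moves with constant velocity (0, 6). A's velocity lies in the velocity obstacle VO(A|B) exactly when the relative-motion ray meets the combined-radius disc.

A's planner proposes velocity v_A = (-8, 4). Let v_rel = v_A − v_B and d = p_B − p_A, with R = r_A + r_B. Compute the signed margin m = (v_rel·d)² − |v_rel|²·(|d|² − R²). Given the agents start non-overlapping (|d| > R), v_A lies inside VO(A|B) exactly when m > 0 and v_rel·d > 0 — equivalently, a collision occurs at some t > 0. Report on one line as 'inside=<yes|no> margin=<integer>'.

d = (-10, 2),  |d|² = 104;  R = 7+3 = 10,  c = 104−10² = 4
v_rel = (-8, -2),  |v_rel|² = 68;  v_rel·d = (-8)·(-10) + (-2)·(2) = 76
68·t² − 152·t + 4 = 0  ⇒  m = 76² − 68·4 = 5504
m = 5504 > 0,  v_rel·d = 76 > 0  ⇒  inside

inside=yes margin=5504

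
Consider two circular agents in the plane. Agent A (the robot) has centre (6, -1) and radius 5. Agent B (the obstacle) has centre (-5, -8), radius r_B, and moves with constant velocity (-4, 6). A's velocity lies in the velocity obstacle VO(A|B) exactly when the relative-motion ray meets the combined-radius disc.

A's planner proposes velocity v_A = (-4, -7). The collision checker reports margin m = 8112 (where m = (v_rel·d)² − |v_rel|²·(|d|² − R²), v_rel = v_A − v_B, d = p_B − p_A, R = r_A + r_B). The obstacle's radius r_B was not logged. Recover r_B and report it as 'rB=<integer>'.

m = 8112
d = (-11, -7);  v_rel = (0, -13),  |v_rel|² = 169
v_rel×d = (0)·(-7) − (-13)·(-11) = -143
since m = R²·169 − (-143)²:  R² = (20449 + 8112) / 169 = 169
R = √169 = 13  ⇒  r_B = 13 − 5 = 8

rB=8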